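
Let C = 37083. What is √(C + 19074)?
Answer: √56157 ≈ 236.97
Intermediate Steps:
√(C + 19074) = √(37083 + 19074) = √56157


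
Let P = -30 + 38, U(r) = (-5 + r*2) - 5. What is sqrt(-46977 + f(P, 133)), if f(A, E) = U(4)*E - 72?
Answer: I*sqrt(47315) ≈ 217.52*I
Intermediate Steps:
U(r) = -10 + 2*r (U(r) = (-5 + 2*r) - 5 = -10 + 2*r)
P = 8
f(A, E) = -72 - 2*E (f(A, E) = (-10 + 2*4)*E - 72 = (-10 + 8)*E - 72 = -2*E - 72 = -72 - 2*E)
sqrt(-46977 + f(P, 133)) = sqrt(-46977 + (-72 - 2*133)) = sqrt(-46977 + (-72 - 266)) = sqrt(-46977 - 338) = sqrt(-47315) = I*sqrt(47315)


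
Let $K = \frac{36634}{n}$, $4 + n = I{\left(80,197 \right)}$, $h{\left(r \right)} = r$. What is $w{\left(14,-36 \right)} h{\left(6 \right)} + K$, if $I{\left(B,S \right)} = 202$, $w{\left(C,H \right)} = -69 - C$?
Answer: $- \frac{30985}{99} \approx -312.98$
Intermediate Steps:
$n = 198$ ($n = -4 + 202 = 198$)
$K = \frac{18317}{99}$ ($K = \frac{36634}{198} = 36634 \cdot \frac{1}{198} = \frac{18317}{99} \approx 185.02$)
$w{\left(14,-36 \right)} h{\left(6 \right)} + K = \left(-69 - 14\right) 6 + \frac{18317}{99} = \left(-83\right) 6 + \frac{18317}{99} = -498 + \frac{18317}{99} = - \frac{30985}{99}$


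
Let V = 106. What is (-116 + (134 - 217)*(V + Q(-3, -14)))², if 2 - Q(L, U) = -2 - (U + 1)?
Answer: 66699889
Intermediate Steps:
Q(L, U) = 5 + U (Q(L, U) = 2 - (-2 - (U + 1)) = 2 - (-2 - (1 + U)) = 2 - (-2 + (-1 - U)) = 2 - (-3 - U) = 2 + (3 + U) = 5 + U)
(-116 + (134 - 217)*(V + Q(-3, -14)))² = (-116 + (134 - 217)*(106 + (5 - 14)))² = (-116 - 83*(106 - 9))² = (-116 - 83*97)² = (-116 - 8051)² = (-8167)² = 66699889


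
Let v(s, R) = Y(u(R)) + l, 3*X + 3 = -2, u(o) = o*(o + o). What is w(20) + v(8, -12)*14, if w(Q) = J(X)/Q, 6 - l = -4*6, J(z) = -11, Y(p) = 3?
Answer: 9229/20 ≈ 461.45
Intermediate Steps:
u(o) = 2*o² (u(o) = o*(2*o) = 2*o²)
X = -5/3 (X = -1 + (⅓)*(-2) = -1 - ⅔ = -5/3 ≈ -1.6667)
l = 30 (l = 6 - (-4)*6 = 6 - 1*(-24) = 6 + 24 = 30)
v(s, R) = 33 (v(s, R) = 3 + 30 = 33)
w(Q) = -11/Q
w(20) + v(8, -12)*14 = -11/20 + 33*14 = -11*1/20 + 462 = -11/20 + 462 = 9229/20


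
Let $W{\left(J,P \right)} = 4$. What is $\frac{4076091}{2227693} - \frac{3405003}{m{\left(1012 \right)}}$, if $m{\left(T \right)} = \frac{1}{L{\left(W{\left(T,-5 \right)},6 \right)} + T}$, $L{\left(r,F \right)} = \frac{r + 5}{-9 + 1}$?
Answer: $- \frac{61342331969306145}{17821544} \approx -3.442 \cdot 10^{9}$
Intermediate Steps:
$L{\left(r,F \right)} = - \frac{5}{8} - \frac{r}{8}$ ($L{\left(r,F \right)} = \frac{5 + r}{-8} = \left(5 + r\right) \left(- \frac{1}{8}\right) = - \frac{5}{8} - \frac{r}{8}$)
$m{\left(T \right)} = \frac{1}{- \frac{9}{8} + T}$ ($m{\left(T \right)} = \frac{1}{\left(- \frac{5}{8} - \frac{1}{2}\right) + T} = \frac{1}{- \frac{9}{8} + T}$)
$\frac{4076091}{2227693} - \frac{3405003}{m{\left(1012 \right)}} = \frac{4076091}{2227693} - \frac{3405003}{8 \frac{1}{-9 + 8 \cdot 1012}} = 4076091 \cdot \frac{1}{2227693} - \frac{3405003}{8 \frac{1}{-9 + 8096}} = \frac{4076091}{2227693} - \frac{3405003}{8 \cdot \frac{1}{8087}} = \frac{4076091}{2227693} - \frac{3405003}{\frac{8}{8087}} = \frac{4076091}{2227693} - \frac{27536259261}{8} = - \frac{61342331969306145}{17821544}$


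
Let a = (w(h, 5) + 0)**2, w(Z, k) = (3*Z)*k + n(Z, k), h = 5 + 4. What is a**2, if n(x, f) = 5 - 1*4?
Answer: 342102016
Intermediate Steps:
n(x, f) = 1 (n(x, f) = 5 - 4 = 1)
h = 9
w(Z, k) = 1 + 3*Z*k (w(Z, k) = (3*Z)*k + 1 = 3*Z*k + 1 = 1 + 3*Z*k)
a = 18496 (a = ((1 + 3*9*5) + 0)**2 = ((1 + 135) + 0)**2 = (136 + 0)**2 = 136**2 = 18496)
a**2 = 18496**2 = 342102016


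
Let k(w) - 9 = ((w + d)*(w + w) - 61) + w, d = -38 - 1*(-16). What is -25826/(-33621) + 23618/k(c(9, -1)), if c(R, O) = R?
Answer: -786906976/9313017 ≈ -84.495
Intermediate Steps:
d = -22 (d = -38 + 16 = -22)
k(w) = -52 + w + 2*w*(-22 + w) (k(w) = 9 + (((w - 22)*(w + w) - 61) + w) = 9 + (((-22 + w)*(2*w) - 61) + w) = 9 + ((2*w*(-22 + w) - 61) + w) = 9 + ((-61 + 2*w*(-22 + w)) + w) = 9 + (-61 + w + 2*w*(-22 + w)) = -52 + w + 2*w*(-22 + w))
-25826/(-33621) + 23618/k(c(9, -1)) = -25826/(-33621) + 23618/(-52 - 43*9 + 2*9²) = -25826*(-1/33621) + 23618/(-52 - 387 + 2*81) = 25826/33621 + 23618/(-52 - 387 + 162) = 25826/33621 + 23618/(-277) = 25826/33621 + 23618*(-1/277) = 25826/33621 - 23618/277 = -786906976/9313017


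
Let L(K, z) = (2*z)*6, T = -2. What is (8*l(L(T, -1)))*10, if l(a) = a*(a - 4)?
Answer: 15360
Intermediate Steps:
L(K, z) = 12*z
l(a) = a*(-4 + a)
(8*l(L(T, -1)))*10 = (8*((12*(-1))*(-4 + 12*(-1))))*10 = (8*(-12*(-4 - 12)))*10 = (8*(-12*(-16)))*10 = (8*192)*10 = 1536*10 = 15360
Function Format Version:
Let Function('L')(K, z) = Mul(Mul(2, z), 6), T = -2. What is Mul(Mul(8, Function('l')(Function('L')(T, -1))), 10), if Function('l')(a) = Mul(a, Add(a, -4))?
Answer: 15360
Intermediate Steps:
Function('L')(K, z) = Mul(12, z)
Function('l')(a) = Mul(a, Add(-4, a))
Mul(Mul(8, Function('l')(Function('L')(T, -1))), 10) = Mul(Mul(8, Mul(Mul(12, -1), Add(-4, Mul(12, -1)))), 10) = Mul(Mul(8, Mul(-12, Add(-4, -12))), 10) = Mul(Mul(8, Mul(-12, -16)), 10) = Mul(Mul(8, 192), 10) = Mul(1536, 10) = 15360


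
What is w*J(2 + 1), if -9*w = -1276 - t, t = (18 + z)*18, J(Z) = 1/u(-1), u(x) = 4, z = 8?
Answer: 436/9 ≈ 48.444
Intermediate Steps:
J(Z) = ¼ (J(Z) = 1/4 = ¼)
t = 468 (t = (18 + 8)*18 = 26*18 = 468)
w = 1744/9 (w = -(-1276 - 1*468)/9 = -(-1276 - 468)/9 = -⅑*(-1744) = 1744/9 ≈ 193.78)
w*J(2 + 1) = (1744/9)*(¼) = 436/9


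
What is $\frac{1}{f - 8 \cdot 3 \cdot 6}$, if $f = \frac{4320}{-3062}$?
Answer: $- \frac{1531}{222624} \approx -0.0068771$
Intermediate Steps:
$f = - \frac{2160}{1531}$ ($f = 4320 \left(- \frac{1}{3062}\right) = - \frac{2160}{1531} \approx -1.4108$)
$\frac{1}{f - 8 \cdot 3 \cdot 6} = \frac{1}{- \frac{2160}{1531} - 8 \cdot 3 \cdot 6} = \frac{1}{- \frac{2160}{1531} - 144} = \frac{1}{- \frac{222624}{1531}} = - \frac{1531}{222624}$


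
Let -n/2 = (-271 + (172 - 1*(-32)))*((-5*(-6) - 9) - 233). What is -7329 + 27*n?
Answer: -774345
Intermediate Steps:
n = -28408 (n = -2*(-271 + (172 - 1*(-32)))*((-5*(-6) - 9) - 233) = -2*(-271 + (172 + 32))*((30 - 9) - 233) = -2*(-271 + 204)*(21 - 233) = -(-134)*(-212) = -2*14204 = -28408)
-7329 + 27*n = -7329 + 27*(-28408) = -7329 - 767016 = -774345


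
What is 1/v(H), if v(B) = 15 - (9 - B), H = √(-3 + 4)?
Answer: ⅐ ≈ 0.14286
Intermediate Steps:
H = 1 (H = √1 = 1)
v(B) = 6 + B (v(B) = 15 + (-9 + B) = 6 + B)
1/v(H) = 1/(6 + 1) = 1/7 = ⅐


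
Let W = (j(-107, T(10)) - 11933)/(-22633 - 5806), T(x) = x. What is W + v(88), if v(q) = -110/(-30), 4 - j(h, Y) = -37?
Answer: 348505/85317 ≈ 4.0848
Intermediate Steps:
j(h, Y) = 41 (j(h, Y) = 4 - 1*(-37) = 4 + 37 = 41)
W = 11892/28439 (W = (41 - 11933)/(-22633 - 5806) = -11892/(-28439) = -11892*(-1/28439) = 11892/28439 ≈ 0.41816)
v(q) = 11/3 (v(q) = -110*(-1/30) = 11/3)
W + v(88) = 11892/28439 + 11/3 = 348505/85317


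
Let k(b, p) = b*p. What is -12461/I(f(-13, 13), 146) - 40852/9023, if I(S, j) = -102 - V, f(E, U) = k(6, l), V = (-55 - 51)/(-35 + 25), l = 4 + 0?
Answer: 77025477/725707 ≈ 106.14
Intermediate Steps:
l = 4
V = 53/5 (V = -106/(-10) = -106*(-⅒) = 53/5 ≈ 10.600)
f(E, U) = 24 (f(E, U) = 6*4 = 24)
I(S, j) = -563/5 (I(S, j) = -102 - 1*53/5 = -102 - 53/5 = -563/5)
-12461/I(f(-13, 13), 146) - 40852/9023 = -12461/(-563/5) - 40852/9023 = -12461*(-5/563) - 40852*1/9023 = 62305/563 - 5836/1289 = 77025477/725707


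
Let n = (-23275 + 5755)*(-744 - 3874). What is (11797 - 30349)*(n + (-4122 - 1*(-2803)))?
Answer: -1500968872632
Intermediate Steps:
n = 80907360 (n = -17520*(-4618) = 80907360)
(11797 - 30349)*(n + (-4122 - 1*(-2803))) = (11797 - 30349)*(80907360 + (-4122 - 1*(-2803))) = -18552*(80907360 + (-4122 + 2803)) = -18552*(80907360 - 1319) = -18552*80906041 = -1500968872632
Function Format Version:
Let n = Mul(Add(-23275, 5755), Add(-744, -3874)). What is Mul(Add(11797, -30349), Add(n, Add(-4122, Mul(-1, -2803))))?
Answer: -1500968872632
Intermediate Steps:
n = 80907360 (n = Mul(-17520, -4618) = 80907360)
Mul(Add(11797, -30349), Add(n, Add(-4122, Mul(-1, -2803)))) = Mul(Add(11797, -30349), Add(80907360, Add(-4122, Mul(-1, -2803)))) = Mul(-18552, Add(80907360, Add(-4122, 2803))) = Mul(-18552, Add(80907360, -1319)) = Mul(-18552, 80906041) = -1500968872632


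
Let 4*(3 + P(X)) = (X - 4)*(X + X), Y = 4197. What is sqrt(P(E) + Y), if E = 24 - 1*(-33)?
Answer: sqrt(22818)/2 ≈ 75.528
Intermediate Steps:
E = 57 (E = 24 + 33 = 57)
P(X) = -3 + X*(-4 + X)/2 (P(X) = -3 + ((X - 4)*(X + X))/4 = -3 + ((-4 + X)*(2*X))/4 = -3 + (2*X*(-4 + X))/4 = -3 + X*(-4 + X)/2)
sqrt(P(E) + Y) = sqrt((-3 + (1/2)*57**2 - 2*57) + 4197) = sqrt((-3 + (1/2)*3249 - 114) + 4197) = sqrt((-3 + 3249/2 - 114) + 4197) = sqrt(3015/2 + 4197) = sqrt(11409/2) = sqrt(22818)/2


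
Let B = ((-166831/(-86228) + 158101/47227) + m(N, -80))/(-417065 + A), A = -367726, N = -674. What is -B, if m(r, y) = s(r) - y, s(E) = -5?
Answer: 36325932485/355099594433444 ≈ 0.00010230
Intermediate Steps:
m(r, y) = -5 - y
B = -36325932485/355099594433444 (B = ((-166831/(-86228) + 158101/47227) + (-5 - 1*(-80)))/(-417065 - 367726) = ((-166831*(-1/86228) + 158101*(1/47227)) + (-5 + 80))/(-784791) = ((166831/86228 + 158101/47227) + 75)*(-1/784791) = (21511660665/4072289756 + 75)*(-1/784791) = (326933392365/4072289756)*(-1/784791) = -36325932485/355099594433444 ≈ -0.00010230)
-B = -1*(-36325932485/355099594433444) = 36325932485/355099594433444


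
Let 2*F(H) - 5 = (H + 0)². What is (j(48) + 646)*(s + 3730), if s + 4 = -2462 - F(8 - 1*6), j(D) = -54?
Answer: 745624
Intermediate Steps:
F(H) = 5/2 + H²/2 (F(H) = 5/2 + (H + 0)²/2 = 5/2 + H²/2)
s = -4941/2 (s = -4 + (-2462 - (5/2 + (8 - 1*6)²/2)) = -4 + (-2462 - (5/2 + (8 - 6)²/2)) = -4 + (-2462 - (5/2 + (½)*2²)) = -4 + (-2462 - (5/2 + (½)*4)) = -4 + (-2462 - (5/2 + 2)) = -4 + (-2462 - 1*9/2) = -4 + (-2462 - 9/2) = -4 - 4933/2 = -4941/2 ≈ -2470.5)
(j(48) + 646)*(s + 3730) = (-54 + 646)*(-4941/2 + 3730) = 592*(2519/2) = 745624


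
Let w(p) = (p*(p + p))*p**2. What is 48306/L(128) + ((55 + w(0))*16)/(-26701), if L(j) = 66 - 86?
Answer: -644918053/267010 ≈ -2415.3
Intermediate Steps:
L(j) = -20
w(p) = 2*p**4 (w(p) = (p*(2*p))*p**2 = (2*p**2)*p**2 = 2*p**4)
48306/L(128) + ((55 + w(0))*16)/(-26701) = 48306/(-20) + ((55 + 2*0**4)*16)/(-26701) = 48306*(-1/20) + ((55 + 2*0)*16)*(-1/26701) = -24153/10 + ((55 + 0)*16)*(-1/26701) = -24153/10 + (55*16)*(-1/26701) = -24153/10 + 880*(-1/26701) = -24153/10 - 880/26701 = -644918053/267010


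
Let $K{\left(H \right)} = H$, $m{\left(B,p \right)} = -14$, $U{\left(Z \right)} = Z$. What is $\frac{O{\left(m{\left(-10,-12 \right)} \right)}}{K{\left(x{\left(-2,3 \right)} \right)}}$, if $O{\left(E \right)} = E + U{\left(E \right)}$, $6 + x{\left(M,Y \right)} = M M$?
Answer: $14$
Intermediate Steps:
$x{\left(M,Y \right)} = -6 + M^{2}$ ($x{\left(M,Y \right)} = -6 + M M = -6 + M^{2}$)
$O{\left(E \right)} = 2 E$ ($O{\left(E \right)} = E + E = 2 E$)
$\frac{O{\left(m{\left(-10,-12 \right)} \right)}}{K{\left(x{\left(-2,3 \right)} \right)}} = \frac{2 \left(-14\right)}{-6 + \left(-2\right)^{2}} = - \frac{28}{-6 + 4} = - \frac{28}{-2} = \left(-28\right) \left(- \frac{1}{2}\right) = 14$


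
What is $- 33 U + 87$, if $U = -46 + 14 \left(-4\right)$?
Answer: $3453$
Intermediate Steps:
$U = -102$ ($U = -46 - 56 = -102$)
$- 33 U + 87 = \left(-33\right) \left(-102\right) + 87 = 3366 + 87 = 3453$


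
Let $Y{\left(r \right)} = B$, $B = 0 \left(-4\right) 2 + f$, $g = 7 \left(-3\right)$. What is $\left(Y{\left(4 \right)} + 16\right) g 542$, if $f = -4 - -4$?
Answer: $-182112$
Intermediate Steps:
$g = -21$
$f = 0$ ($f = -4 + 4 = 0$)
$B = 0$ ($B = 0 \left(-4\right) 2 + 0 = 0 \cdot 2 + 0 = 0 + 0 = 0$)
$Y{\left(r \right)} = 0$
$\left(Y{\left(4 \right)} + 16\right) g 542 = \left(0 + 16\right) \left(-21\right) 542 = 16 \left(-21\right) 542 = \left(-336\right) 542 = -182112$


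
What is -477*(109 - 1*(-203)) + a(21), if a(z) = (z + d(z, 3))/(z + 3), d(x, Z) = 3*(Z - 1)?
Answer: -1190583/8 ≈ -1.4882e+5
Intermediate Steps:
d(x, Z) = -3 + 3*Z (d(x, Z) = 3*(-1 + Z) = -3 + 3*Z)
a(z) = (6 + z)/(3 + z) (a(z) = (z + (-3 + 3*3))/(z + 3) = (z + (-3 + 9))/(3 + z) = (z + 6)/(3 + z) = (6 + z)/(3 + z))
-477*(109 - 1*(-203)) + a(21) = -477*(109 - 1*(-203)) + (6 + 21)/(3 + 21) = -477*(109 + 203) + 27/24 = -477*312 + (1/24)*27 = -148824 + 9/8 = -1190583/8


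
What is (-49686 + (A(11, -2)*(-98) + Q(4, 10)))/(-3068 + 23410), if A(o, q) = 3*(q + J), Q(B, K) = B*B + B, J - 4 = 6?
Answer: -26009/10171 ≈ -2.5572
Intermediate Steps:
J = 10 (J = 4 + 6 = 10)
Q(B, K) = B + B² (Q(B, K) = B² + B = B + B²)
A(o, q) = 30 + 3*q (A(o, q) = 3*(q + 10) = 3*(10 + q) = 30 + 3*q)
(-49686 + (A(11, -2)*(-98) + Q(4, 10)))/(-3068 + 23410) = (-49686 + ((30 + 3*(-2))*(-98) + 4*(1 + 4)))/(-3068 + 23410) = (-49686 + ((30 - 6)*(-98) + 4*5))/20342 = (-49686 + (24*(-98) + 20))*(1/20342) = (-49686 + (-2352 + 20))*(1/20342) = (-49686 - 2332)*(1/20342) = -52018*1/20342 = -26009/10171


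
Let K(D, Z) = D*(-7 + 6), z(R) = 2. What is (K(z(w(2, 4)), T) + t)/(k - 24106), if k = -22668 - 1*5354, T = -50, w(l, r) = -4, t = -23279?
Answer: 23281/52128 ≈ 0.44661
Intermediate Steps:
k = -28022 (k = -22668 - 5354 = -28022)
K(D, Z) = -D (K(D, Z) = D*(-1) = -D)
(K(z(w(2, 4)), T) + t)/(k - 24106) = (-1*2 - 23279)/(-28022 - 24106) = (-2 - 23279)/(-52128) = -23281*(-1/52128) = 23281/52128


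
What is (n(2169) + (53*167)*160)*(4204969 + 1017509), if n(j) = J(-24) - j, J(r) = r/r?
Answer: 7384542112176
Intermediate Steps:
J(r) = 1
n(j) = 1 - j
(n(2169) + (53*167)*160)*(4204969 + 1017509) = ((1 - 1*2169) + (53*167)*160)*(4204969 + 1017509) = ((1 - 2169) + 8851*160)*5222478 = (-2168 + 1416160)*5222478 = 1413992*5222478 = 7384542112176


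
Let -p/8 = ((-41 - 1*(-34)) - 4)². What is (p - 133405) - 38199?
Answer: -172572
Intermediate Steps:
p = -968 (p = -8*((-41 - 1*(-34)) - 4)² = -8*((-41 + 34) - 4)² = -8*(-7 - 4)² = -8*(-11)² = -8*121 = -968)
(p - 133405) - 38199 = (-968 - 133405) - 38199 = -134373 - 38199 = -172572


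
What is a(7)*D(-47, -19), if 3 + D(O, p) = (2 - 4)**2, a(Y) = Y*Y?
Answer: 49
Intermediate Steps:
a(Y) = Y**2
D(O, p) = 1 (D(O, p) = -3 + (2 - 4)**2 = -3 + (-2)**2 = -3 + 4 = 1)
a(7)*D(-47, -19) = 7**2*1 = 49*1 = 49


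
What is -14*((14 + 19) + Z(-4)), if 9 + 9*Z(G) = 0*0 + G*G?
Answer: -4256/9 ≈ -472.89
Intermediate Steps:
Z(G) = -1 + G**2/9 (Z(G) = -1 + (0*0 + G*G)/9 = -1 + (0 + G**2)/9 = -1 + G**2/9)
-14*((14 + 19) + Z(-4)) = -14*((14 + 19) + (-1 + (1/9)*(-4)**2)) = -14*(33 + (-1 + (1/9)*16)) = -14*(33 + (-1 + 16/9)) = -14*(33 + 7/9) = -14*304/9 = -4256/9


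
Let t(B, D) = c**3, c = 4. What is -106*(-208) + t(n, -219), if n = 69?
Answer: 22112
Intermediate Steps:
t(B, D) = 64 (t(B, D) = 4**3 = 64)
-106*(-208) + t(n, -219) = -106*(-208) + 64 = 22048 + 64 = 22112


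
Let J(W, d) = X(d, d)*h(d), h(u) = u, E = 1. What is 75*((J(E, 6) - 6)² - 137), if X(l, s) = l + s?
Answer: 316425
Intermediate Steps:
J(W, d) = 2*d² (J(W, d) = (d + d)*d = (2*d)*d = 2*d²)
75*((J(E, 6) - 6)² - 137) = 75*((2*6² - 6)² - 137) = 75*((2*36 - 6)² - 137) = 75*((72 - 6)² - 137) = 75*(66² - 137) = 75*(4356 - 137) = 75*4219 = 316425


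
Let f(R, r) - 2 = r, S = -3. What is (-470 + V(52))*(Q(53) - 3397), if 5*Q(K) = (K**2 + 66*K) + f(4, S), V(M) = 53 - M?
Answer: 5008451/5 ≈ 1.0017e+6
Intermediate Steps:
f(R, r) = 2 + r
Q(K) = -1/5 + K**2/5 + 66*K/5 (Q(K) = ((K**2 + 66*K) + (2 - 3))/5 = ((K**2 + 66*K) - 1)/5 = (-1 + K**2 + 66*K)/5 = -1/5 + K**2/5 + 66*K/5)
(-470 + V(52))*(Q(53) - 3397) = (-470 + (53 - 1*52))*((-1/5 + (1/5)*53**2 + (66/5)*53) - 3397) = (-470 + (53 - 52))*((-1/5 + (1/5)*2809 + 3498/5) - 3397) = (-470 + 1)*((-1/5 + 2809/5 + 3498/5) - 3397) = -469*(6306/5 - 3397) = -469*(-10679/5) = 5008451/5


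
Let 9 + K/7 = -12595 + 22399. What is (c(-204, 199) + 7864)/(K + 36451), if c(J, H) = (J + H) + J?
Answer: 7655/105016 ≈ 0.072894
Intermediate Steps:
K = 68565 (K = -63 + 7*(-12595 + 22399) = -63 + 7*9804 = -63 + 68628 = 68565)
c(J, H) = H + 2*J (c(J, H) = (H + J) + J = H + 2*J)
(c(-204, 199) + 7864)/(K + 36451) = ((199 + 2*(-204)) + 7864)/(68565 + 36451) = ((199 - 408) + 7864)/105016 = (-209 + 7864)*(1/105016) = 7655*(1/105016) = 7655/105016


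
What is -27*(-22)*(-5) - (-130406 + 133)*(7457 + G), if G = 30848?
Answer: 4990104295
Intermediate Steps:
-27*(-22)*(-5) - (-130406 + 133)*(7457 + G) = -27*(-22)*(-5) - (-130406 + 133)*(7457 + 30848) = 594*(-5) - (-130273)*38305 = -2970 - 1*(-4990107265) = -2970 + 4990107265 = 4990104295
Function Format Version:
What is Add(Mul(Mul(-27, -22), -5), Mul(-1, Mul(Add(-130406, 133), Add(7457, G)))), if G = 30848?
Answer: 4990104295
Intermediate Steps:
Add(Mul(Mul(-27, -22), -5), Mul(-1, Mul(Add(-130406, 133), Add(7457, G)))) = Add(Mul(Mul(-27, -22), -5), Mul(-1, Mul(Add(-130406, 133), Add(7457, 30848)))) = Add(Mul(594, -5), Mul(-1, Mul(-130273, 38305))) = Add(-2970, Mul(-1, -4990107265)) = Add(-2970, 4990107265) = 4990104295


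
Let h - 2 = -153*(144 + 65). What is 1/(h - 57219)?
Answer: -1/89194 ≈ -1.1212e-5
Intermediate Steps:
h = -31975 (h = 2 - 153*(144 + 65) = 2 - 153*209 = 2 - 31977 = -31975)
1/(h - 57219) = 1/(-31975 - 57219) = 1/(-89194) = -1/89194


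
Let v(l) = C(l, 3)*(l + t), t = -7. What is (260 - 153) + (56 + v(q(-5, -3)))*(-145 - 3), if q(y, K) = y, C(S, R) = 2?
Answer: -4629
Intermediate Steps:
v(l) = -14 + 2*l (v(l) = 2*(l - 7) = 2*(-7 + l) = -14 + 2*l)
(260 - 153) + (56 + v(q(-5, -3)))*(-145 - 3) = (260 - 153) + (56 + (-14 + 2*(-5)))*(-145 - 3) = 107 + (56 + (-14 - 10))*(-148) = 107 + (56 - 24)*(-148) = 107 + 32*(-148) = 107 - 4736 = -4629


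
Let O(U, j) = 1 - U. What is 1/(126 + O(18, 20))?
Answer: 1/109 ≈ 0.0091743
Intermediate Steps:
1/(126 + O(18, 20)) = 1/(126 + (1 - 1*18)) = 1/(126 + (1 - 18)) = 1/(126 - 17) = 1/109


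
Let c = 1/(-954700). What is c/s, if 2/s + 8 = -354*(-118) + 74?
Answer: -20919/954700 ≈ -0.021912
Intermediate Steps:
c = -1/954700 ≈ -1.0474e-6
s = 1/20919 (s = 2/(-8 + (-354*(-118) + 74)) = 2/(-8 + (41772 + 74)) = 2/(-8 + 41846) = 2/41838 = 2*(1/41838) = 1/20919 ≈ 4.7803e-5)
c/s = -1/(954700*1/20919) = -1/954700*20919 = -20919/954700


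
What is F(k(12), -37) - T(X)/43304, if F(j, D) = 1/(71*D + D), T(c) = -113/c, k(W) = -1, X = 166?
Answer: -860929/2393758512 ≈ -0.00035966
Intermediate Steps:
F(j, D) = 1/(72*D)
F(k(12), -37) - T(X)/43304 = (1/72)/(-37) - (-113/166)/43304 = (1/72)*(-1/37) - (-113*1/166)/43304 = -1/2664 - (-113)/(166*43304) = -1/2664 - 1*(-113/7188464) = -1/2664 + 113/7188464 = -860929/2393758512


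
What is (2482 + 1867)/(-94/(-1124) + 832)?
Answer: 2444138/467631 ≈ 5.2266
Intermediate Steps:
(2482 + 1867)/(-94/(-1124) + 832) = 4349/(-94*(-1/1124) + 832) = 4349/(47/562 + 832) = 4349/(467631/562) = 4349*(562/467631) = 2444138/467631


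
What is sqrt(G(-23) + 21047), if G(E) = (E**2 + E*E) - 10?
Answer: 3*sqrt(2455) ≈ 148.64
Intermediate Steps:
G(E) = -10 + 2*E**2 (G(E) = (E**2 + E**2) - 10 = 2*E**2 - 10 = -10 + 2*E**2)
sqrt(G(-23) + 21047) = sqrt((-10 + 2*(-23)**2) + 21047) = sqrt((-10 + 2*529) + 21047) = sqrt((-10 + 1058) + 21047) = sqrt(1048 + 21047) = sqrt(22095) = 3*sqrt(2455)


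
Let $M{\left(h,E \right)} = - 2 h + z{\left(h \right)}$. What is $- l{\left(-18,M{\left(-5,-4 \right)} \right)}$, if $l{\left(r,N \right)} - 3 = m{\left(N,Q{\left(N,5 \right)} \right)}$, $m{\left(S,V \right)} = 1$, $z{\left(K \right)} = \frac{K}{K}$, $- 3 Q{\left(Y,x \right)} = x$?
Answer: $-4$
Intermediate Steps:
$Q{\left(Y,x \right)} = - \frac{x}{3}$
$z{\left(K \right)} = 1$
$M{\left(h,E \right)} = 1 - 2 h$ ($M{\left(h,E \right)} = - 2 h + 1 = 1 - 2 h$)
$l{\left(r,N \right)} = 4$ ($l{\left(r,N \right)} = 3 + 1 = 4$)
$- l{\left(-18,M{\left(-5,-4 \right)} \right)} = \left(-1\right) 4 = -4$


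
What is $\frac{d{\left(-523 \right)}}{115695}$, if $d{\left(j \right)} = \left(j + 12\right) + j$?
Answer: $- \frac{1034}{115695} \approx -0.0089373$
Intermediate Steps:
$d{\left(j \right)} = 12 + 2 j$ ($d{\left(j \right)} = \left(12 + j\right) + j = 12 + 2 j$)
$\frac{d{\left(-523 \right)}}{115695} = \frac{12 + 2 \left(-523\right)}{115695} = \left(12 - 1046\right) \frac{1}{115695} = \left(-1034\right) \frac{1}{115695} = - \frac{1034}{115695}$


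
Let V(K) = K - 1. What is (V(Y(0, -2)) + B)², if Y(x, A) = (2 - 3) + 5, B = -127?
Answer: 15376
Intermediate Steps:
Y(x, A) = 4 (Y(x, A) = -1 + 5 = 4)
V(K) = -1 + K
(V(Y(0, -2)) + B)² = ((-1 + 4) - 127)² = (3 - 127)² = (-124)² = 15376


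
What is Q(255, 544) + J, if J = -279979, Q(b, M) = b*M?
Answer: -141259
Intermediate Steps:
Q(b, M) = M*b
Q(255, 544) + J = 544*255 - 279979 = 138720 - 279979 = -141259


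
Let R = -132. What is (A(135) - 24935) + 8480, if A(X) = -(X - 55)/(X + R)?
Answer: -49445/3 ≈ -16482.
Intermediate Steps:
A(X) = -(-55 + X)/(-132 + X) (A(X) = -(X - 55)/(X - 132) = -(-55 + X)/(-132 + X))
(A(135) - 24935) + 8480 = ((55 - 1*135)/(-132 + 135) - 24935) + 8480 = ((55 - 135)/3 - 24935) + 8480 = ((1/3)*(-80) - 24935) + 8480 = (-80/3 - 24935) + 8480 = -74885/3 + 8480 = -49445/3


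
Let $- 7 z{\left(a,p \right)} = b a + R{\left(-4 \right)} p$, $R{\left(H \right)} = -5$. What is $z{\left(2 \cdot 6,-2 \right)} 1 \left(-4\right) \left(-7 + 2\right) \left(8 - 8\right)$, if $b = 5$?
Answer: $0$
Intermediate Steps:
$z{\left(a,p \right)} = - \frac{5 a}{7} + \frac{5 p}{7}$ ($z{\left(a,p \right)} = - \frac{5 a - 5 p}{7} = - \frac{- 5 p + 5 a}{7} = - \frac{5 a}{7} + \frac{5 p}{7}$)
$z{\left(2 \cdot 6,-2 \right)} 1 \left(-4\right) \left(-7 + 2\right) \left(8 - 8\right) = \left(- \frac{5 \cdot 2 \cdot 6}{7} + \frac{5}{7} \left(-2\right)\right) 1 \left(-4\right) \left(-7 + 2\right) \left(8 - 8\right) = \left(\left(- \frac{5}{7}\right) 12 - \frac{10}{7}\right) \left(-4\right) \left(\left(-5\right) 0\right) = \left(- \frac{60}{7} - \frac{10}{7}\right) \left(-4\right) 0 = \left(-10\right) \left(-4\right) 0 = 40 \cdot 0 = 0$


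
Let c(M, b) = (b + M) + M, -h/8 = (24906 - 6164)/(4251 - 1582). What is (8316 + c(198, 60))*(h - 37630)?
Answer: -51901553496/157 ≈ -3.3058e+8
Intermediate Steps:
h = -149936/2669 (h = -8*(24906 - 6164)/(4251 - 1582) = -149936/2669 ≈ -56.177)
c(M, b) = b + 2*M (c(M, b) = (M + b) + M = b + 2*M)
(8316 + c(198, 60))*(h - 37630) = (8316 + (60 + 2*198))*(-149936/2669 - 37630) = (8316 + (60 + 396))*(-100584406/2669) = (8316 + 456)*(-100584406/2669) = 8772*(-100584406/2669) = -51901553496/157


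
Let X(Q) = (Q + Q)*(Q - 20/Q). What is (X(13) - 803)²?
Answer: 255025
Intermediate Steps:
X(Q) = 2*Q*(Q - 20/Q) (X(Q) = (2*Q)*(Q - 20/Q) = 2*Q*(Q - 20/Q))
(X(13) - 803)² = ((-40 + 2*13²) - 803)² = ((-40 + 2*169) - 803)² = ((-40 + 338) - 803)² = (298 - 803)² = (-505)² = 255025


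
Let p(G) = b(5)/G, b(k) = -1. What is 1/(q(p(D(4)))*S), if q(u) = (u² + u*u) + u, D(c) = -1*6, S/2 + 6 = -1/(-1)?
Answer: -9/20 ≈ -0.45000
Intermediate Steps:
S = -10 (S = -12 + 2*(-1/(-1)) = -12 + 2*(-1*(-1)) = -12 + 2*1 = -12 + 2 = -10)
D(c) = -6
p(G) = -1/G
q(u) = u + 2*u² (q(u) = (u² + u²) + u = 2*u² + u = u + 2*u²)
1/(q(p(D(4)))*S) = 1/(((-1/(-6))*(1 + 2*(-1/(-6))))*(-10)) = 1/(((-1*(-⅙))*(1 + 2*(-1*(-⅙))))*(-10)) = 1/(((1 + 2*(⅙))/6)*(-10)) = 1/(((1 + ⅓)/6)*(-10)) = 1/(((⅙)*(4/3))*(-10)) = 1/((2/9)*(-10)) = 1/(-20/9) = -9/20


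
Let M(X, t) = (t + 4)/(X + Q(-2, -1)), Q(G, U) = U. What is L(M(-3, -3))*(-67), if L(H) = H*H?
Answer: -67/16 ≈ -4.1875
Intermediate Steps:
M(X, t) = (4 + t)/(-1 + X) (M(X, t) = (t + 4)/(X - 1) = (4 + t)/(-1 + X))
L(H) = H**2
L(M(-3, -3))*(-67) = ((4 - 3)/(-1 - 3))**2*(-67) = (1/(-4))**2*(-67) = (-1/4*1)**2*(-67) = (-1/4)**2*(-67) = (1/16)*(-67) = -67/16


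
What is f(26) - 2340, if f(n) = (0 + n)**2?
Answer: -1664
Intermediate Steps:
f(n) = n**2
f(26) - 2340 = 26**2 - 2340 = 676 - 2340 = -1664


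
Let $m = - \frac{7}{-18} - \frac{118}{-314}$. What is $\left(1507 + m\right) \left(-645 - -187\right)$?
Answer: $- \frac{975755947}{1413} \approx -6.9056 \cdot 10^{5}$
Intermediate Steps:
$m = \frac{2161}{2826}$ ($m = \left(-7\right) \left(- \frac{1}{18}\right) - - \frac{59}{157} = \frac{7}{18} + \frac{59}{157} = \frac{2161}{2826} \approx 0.76468$)
$\left(1507 + m\right) \left(-645 - -187\right) = \left(1507 + \frac{2161}{2826}\right) \left(-645 - -187\right) = \frac{4260943 \left(-645 + 187\right)}{2826} = \frac{4260943}{2826} \left(-458\right) = - \frac{975755947}{1413}$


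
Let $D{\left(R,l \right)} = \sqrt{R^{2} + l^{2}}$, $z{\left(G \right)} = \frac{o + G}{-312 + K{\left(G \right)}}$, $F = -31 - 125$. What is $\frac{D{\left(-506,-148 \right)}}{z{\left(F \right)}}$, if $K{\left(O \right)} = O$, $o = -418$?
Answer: $\frac{468 \sqrt{69485}}{287} \approx 429.84$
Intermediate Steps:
$F = -156$ ($F = -31 - 125 = -156$)
$z{\left(G \right)} = \frac{-418 + G}{-312 + G}$
$\frac{D{\left(-506,-148 \right)}}{z{\left(F \right)}} = \frac{\sqrt{\left(-506\right)^{2} + \left(-148\right)^{2}}}{\frac{1}{-312 - 156} \left(-418 - 156\right)} = \frac{\sqrt{256036 + 21904}}{\frac{1}{-468} \left(-574\right)} = \frac{\sqrt{277940}}{\left(- \frac{1}{468}\right) \left(-574\right)} = \frac{2 \sqrt{69485}}{\frac{287}{234}} = 2 \sqrt{69485} \cdot \frac{234}{287} = \frac{468 \sqrt{69485}}{287}$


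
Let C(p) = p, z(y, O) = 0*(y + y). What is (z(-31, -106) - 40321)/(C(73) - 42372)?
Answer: 40321/42299 ≈ 0.95324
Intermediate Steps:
z(y, O) = 0 (z(y, O) = 0*(2*y) = 0)
(z(-31, -106) - 40321)/(C(73) - 42372) = (0 - 40321)/(73 - 42372) = -40321/(-42299) = -40321*(-1/42299) = 40321/42299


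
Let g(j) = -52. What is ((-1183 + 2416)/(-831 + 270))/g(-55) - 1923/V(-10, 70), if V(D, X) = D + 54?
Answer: -106143/2431 ≈ -43.662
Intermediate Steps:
V(D, X) = 54 + D
((-1183 + 2416)/(-831 + 270))/g(-55) - 1923/V(-10, 70) = ((-1183 + 2416)/(-831 + 270))/(-52) - 1923/(54 - 10) = (1233/(-561))*(-1/52) - 1923/44 = (1233*(-1/561))*(-1/52) - 1923*1/44 = -411/187*(-1/52) - 1923/44 = 411/9724 - 1923/44 = -106143/2431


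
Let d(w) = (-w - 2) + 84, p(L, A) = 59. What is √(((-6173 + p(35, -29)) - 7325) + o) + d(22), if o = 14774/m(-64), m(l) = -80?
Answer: 60 + I*√5449470/20 ≈ 60.0 + 116.72*I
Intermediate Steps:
o = -7387/40 (o = 14774/(-80) = 14774*(-1/80) = -7387/40 ≈ -184.68)
d(w) = 82 - w (d(w) = (-2 - w) + 84 = 82 - w)
√(((-6173 + p(35, -29)) - 7325) + o) + d(22) = √(((-6173 + 59) - 7325) - 7387/40) + (82 - 1*22) = √((-6114 - 7325) - 7387/40) + (82 - 22) = √(-13439 - 7387/40) + 60 = √(-544947/40) + 60 = I*√5449470/20 + 60 = 60 + I*√5449470/20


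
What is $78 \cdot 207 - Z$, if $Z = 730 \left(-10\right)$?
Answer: $23446$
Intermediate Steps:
$Z = -7300$
$78 \cdot 207 - Z = 78 \cdot 207 - -7300 = 16146 + 7300 = 23446$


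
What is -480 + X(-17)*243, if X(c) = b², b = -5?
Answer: 5595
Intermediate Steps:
X(c) = 25 (X(c) = (-5)² = 25)
-480 + X(-17)*243 = -480 + 25*243 = -480 + 6075 = 5595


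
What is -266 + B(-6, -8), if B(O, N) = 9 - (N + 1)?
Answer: -250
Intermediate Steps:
B(O, N) = 8 - N (B(O, N) = 9 - (1 + N) = 9 + (-1 - N) = 8 - N)
-266 + B(-6, -8) = -266 + (8 - 1*(-8)) = -266 + (8 + 8) = -266 + 16 = -250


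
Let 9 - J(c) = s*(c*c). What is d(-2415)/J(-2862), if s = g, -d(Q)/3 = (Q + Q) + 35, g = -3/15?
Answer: 23975/2730363 ≈ 0.0087809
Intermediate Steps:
g = -⅕ (g = -3/15 = -1*⅕ = -⅕ ≈ -0.20000)
d(Q) = -105 - 6*Q (d(Q) = -3*((Q + Q) + 35) = -3*(2*Q + 35) = -3*(35 + 2*Q) = -105 - 6*Q)
s = -⅕ ≈ -0.20000
J(c) = 9 + c²/5 (J(c) = 9 - (-1)*c*c/5 = 9 - (-1)*c²/5 = 9 + c²/5)
d(-2415)/J(-2862) = (-105 - 6*(-2415))/(9 + (⅕)*(-2862)²) = (-105 + 14490)/(9 + (⅕)*8191044) = 14385/(9 + 8191044/5) = 14385/(8191089/5) = 14385*(5/8191089) = 23975/2730363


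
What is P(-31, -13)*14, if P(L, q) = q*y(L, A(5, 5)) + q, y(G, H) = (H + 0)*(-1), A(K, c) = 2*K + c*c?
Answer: 6188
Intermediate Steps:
A(K, c) = c² + 2*K (A(K, c) = 2*K + c² = c² + 2*K)
y(G, H) = -H (y(G, H) = H*(-1) = -H)
P(L, q) = -34*q (P(L, q) = q*(-(5² + 2*5)) + q = q*(-(25 + 10)) + q = q*(-1*35) + q = q*(-35) + q = -35*q + q = -34*q)
P(-31, -13)*14 = -34*(-13)*14 = 442*14 = 6188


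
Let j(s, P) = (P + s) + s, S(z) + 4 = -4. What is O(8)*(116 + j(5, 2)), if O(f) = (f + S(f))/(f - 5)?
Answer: 0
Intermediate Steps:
S(z) = -8 (S(z) = -4 - 4 = -8)
j(s, P) = P + 2*s
O(f) = (-8 + f)/(-5 + f) (O(f) = (f - 8)/(f - 5) = (-8 + f)/(-5 + f))
O(8)*(116 + j(5, 2)) = ((-8 + 8)/(-5 + 8))*(116 + (2 + 2*5)) = (0/3)*(116 + (2 + 10)) = ((⅓)*0)*(116 + 12) = 0*128 = 0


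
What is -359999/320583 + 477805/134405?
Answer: 20958098944/8617591623 ≈ 2.4320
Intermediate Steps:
-359999/320583 + 477805/134405 = -359999*1/320583 + 477805*(1/134405) = -359999/320583 + 95561/26881 = 20958098944/8617591623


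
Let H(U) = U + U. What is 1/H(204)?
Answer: 1/408 ≈ 0.0024510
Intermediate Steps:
H(U) = 2*U
1/H(204) = 1/(2*204) = 1/408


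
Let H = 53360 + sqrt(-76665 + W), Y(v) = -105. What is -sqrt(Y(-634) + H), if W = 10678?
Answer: -sqrt(53255 + I*sqrt(65987)) ≈ -230.77 - 0.55657*I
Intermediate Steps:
H = 53360 + I*sqrt(65987) (H = 53360 + sqrt(-76665 + 10678) = 53360 + sqrt(-65987) = 53360 + I*sqrt(65987) ≈ 53360.0 + 256.88*I)
-sqrt(Y(-634) + H) = -sqrt(-105 + (53360 + I*sqrt(65987))) = -sqrt(53255 + I*sqrt(65987))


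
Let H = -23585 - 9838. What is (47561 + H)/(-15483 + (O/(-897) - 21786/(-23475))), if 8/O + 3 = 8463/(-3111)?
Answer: -147165468592350/161156185011413 ≈ -0.91319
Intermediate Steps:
H = -33423
O = -2074/1483 (O = 8/(-3 + 8463/(-3111)) = 8/(-3 + 8463*(-1/3111)) = 8/(-3 - 2821/1037) = 8/(-5932/1037) = 8*(-1037/5932) = -2074/1483 ≈ -1.3985)
(47561 + H)/(-15483 + (O/(-897) - 21786/(-23475))) = (47561 - 33423)/(-15483 + (-2074/1483/(-897) - 21786/(-23475))) = 14138/(-15483 + (-2074/1483*(-1/897) - 21786*(-1/23475))) = 14138/(-15483 + (2074/1330251 + 7262/7825)) = 14138/(-15483 + 9676511812/10409214075) = 14138/(-161156185011413/10409214075) = 14138*(-10409214075/161156185011413) = -147165468592350/161156185011413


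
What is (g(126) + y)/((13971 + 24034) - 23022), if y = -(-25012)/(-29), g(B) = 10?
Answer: -24722/434507 ≈ -0.056897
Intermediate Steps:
y = -25012/29 (y = -(-25012)*(-1)/29 = -148*169/29 = -25012/29 ≈ -862.48)
(g(126) + y)/((13971 + 24034) - 23022) = (10 - 25012/29)/((13971 + 24034) - 23022) = -24722/(29*(38005 - 23022)) = -24722/29/14983 = -24722/29*1/14983 = -24722/434507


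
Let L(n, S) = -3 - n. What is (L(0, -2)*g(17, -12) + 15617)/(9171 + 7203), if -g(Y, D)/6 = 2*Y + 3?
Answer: 16283/16374 ≈ 0.99444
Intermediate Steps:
g(Y, D) = -18 - 12*Y (g(Y, D) = -6*(2*Y + 3) = -6*(3 + 2*Y) = -18 - 12*Y)
(L(0, -2)*g(17, -12) + 15617)/(9171 + 7203) = ((-3 - 1*0)*(-18 - 12*17) + 15617)/(9171 + 7203) = ((-3 + 0)*(-18 - 204) + 15617)/16374 = (-3*(-222) + 15617)*(1/16374) = (666 + 15617)*(1/16374) = 16283*(1/16374) = 16283/16374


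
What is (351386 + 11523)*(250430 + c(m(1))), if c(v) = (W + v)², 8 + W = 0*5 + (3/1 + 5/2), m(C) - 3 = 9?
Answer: 363664213629/4 ≈ 9.0916e+10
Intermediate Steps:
m(C) = 12 (m(C) = 3 + 9 = 12)
W = -5/2 (W = -8 + (0*5 + (3/1 + 5/2)) = -8 + (0 + (3*1 + 5*(½))) = -8 + (0 + (3 + 5/2)) = -8 + (0 + 11/2) = -8 + 11/2 = -5/2 ≈ -2.5000)
c(v) = (-5/2 + v)²
(351386 + 11523)*(250430 + c(m(1))) = (351386 + 11523)*(250430 + (-5 + 2*12)²/4) = 362909*(250430 + (-5 + 24)²/4) = 362909*(250430 + (¼)*19²) = 362909*(250430 + (¼)*361) = 362909*(250430 + 361/4) = 362909*(1002081/4) = 363664213629/4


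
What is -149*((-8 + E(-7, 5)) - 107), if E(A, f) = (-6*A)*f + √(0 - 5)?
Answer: -14155 - 149*I*√5 ≈ -14155.0 - 333.17*I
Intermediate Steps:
E(A, f) = I*√5 - 6*A*f (E(A, f) = -6*A*f + √(-5) = -6*A*f + I*√5 = I*√5 - 6*A*f)
-149*((-8 + E(-7, 5)) - 107) = -149*((-8 + (I*√5 - 6*(-7)*5)) - 107) = -149*((-8 + (I*√5 + 210)) - 107) = -149*((-8 + (210 + I*√5)) - 107) = -149*((202 + I*√5) - 107) = -149*(95 + I*√5) = -14155 - 149*I*√5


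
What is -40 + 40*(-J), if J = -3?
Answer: 80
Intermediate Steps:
-40 + 40*(-J) = -40 + 40*(-1*(-3)) = -40 + 40*3 = -40 + 120 = 80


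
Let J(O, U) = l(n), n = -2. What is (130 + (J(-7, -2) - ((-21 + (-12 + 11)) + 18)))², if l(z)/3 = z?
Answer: 16384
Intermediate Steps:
l(z) = 3*z
J(O, U) = -6 (J(O, U) = 3*(-2) = -6)
(130 + (J(-7, -2) - ((-21 + (-12 + 11)) + 18)))² = (130 + (-6 - ((-21 + (-12 + 11)) + 18)))² = (130 + (-6 - ((-21 - 1) + 18)))² = (130 + (-6 - (-22 + 18)))² = (130 + (-6 - 1*(-4)))² = (130 + (-6 + 4))² = (130 - 2)² = 128² = 16384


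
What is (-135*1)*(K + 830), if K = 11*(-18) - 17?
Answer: -83025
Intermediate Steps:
K = -215 (K = -198 - 17 = -215)
(-135*1)*(K + 830) = (-135*1)*(-215 + 830) = -135*615 = -83025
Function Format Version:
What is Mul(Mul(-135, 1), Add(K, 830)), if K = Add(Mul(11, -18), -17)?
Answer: -83025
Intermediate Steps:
K = -215 (K = Add(-198, -17) = -215)
Mul(Mul(-135, 1), Add(K, 830)) = Mul(Mul(-135, 1), Add(-215, 830)) = Mul(-135, 615) = -83025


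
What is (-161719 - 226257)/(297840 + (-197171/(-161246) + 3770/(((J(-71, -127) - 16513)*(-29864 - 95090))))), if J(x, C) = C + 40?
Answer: -6488167702768294720/4980833356473780891 ≈ -1.3026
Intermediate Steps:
J(x, C) = 40 + C
(-161719 - 226257)/(297840 + (-197171/(-161246) + 3770/(((J(-71, -127) - 16513)*(-29864 - 95090))))) = (-161719 - 226257)/(297840 + (-197171/(-161246) + 3770/((((40 - 127) - 16513)*(-29864 - 95090))))) = -387976/(297840 + (-197171*(-1/161246) + 3770/(((-87 - 16513)*(-124954))))) = -387976/(297840 + (197171/161246 + 3770/((-16600*(-124954))))) = -387976/(297840 + (197171/161246 + 3770/2074236400)) = -387976/(297840 + (197171/161246 + 3770*(1/2074236400))) = -387976/(297840 + (197171/161246 + 377/207423640)) = -387976/(297840 + 20448993656091/16723116127720) = -387976/4980833356473780891/16723116127720 = -387976*16723116127720/4980833356473780891 = -6488167702768294720/4980833356473780891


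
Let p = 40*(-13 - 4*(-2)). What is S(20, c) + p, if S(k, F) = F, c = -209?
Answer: -409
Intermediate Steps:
p = -200 (p = 40*(-13 + 8) = 40*(-5) = -200)
S(20, c) + p = -209 - 200 = -409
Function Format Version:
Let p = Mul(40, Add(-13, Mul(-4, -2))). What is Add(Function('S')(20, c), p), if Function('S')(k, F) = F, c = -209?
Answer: -409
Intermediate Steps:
p = -200 (p = Mul(40, Add(-13, 8)) = Mul(40, -5) = -200)
Add(Function('S')(20, c), p) = Add(-209, -200) = -409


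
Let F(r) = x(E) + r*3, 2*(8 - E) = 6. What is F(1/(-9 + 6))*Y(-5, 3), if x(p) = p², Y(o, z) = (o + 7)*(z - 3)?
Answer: 0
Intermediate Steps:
E = 5 (E = 8 - ½*6 = 8 - 3 = 5)
Y(o, z) = (-3 + z)*(7 + o) (Y(o, z) = (7 + o)*(-3 + z) = (-3 + z)*(7 + o))
F(r) = 25 + 3*r (F(r) = 5² + r*3 = 25 + 3*r)
F(1/(-9 + 6))*Y(-5, 3) = (25 + 3/(-9 + 6))*(-21 - 3*(-5) + 7*3 - 5*3) = (25 + 3/(-3))*(-21 + 15 + 21 - 15) = (25 + 3*(-⅓))*0 = (25 - 1)*0 = 24*0 = 0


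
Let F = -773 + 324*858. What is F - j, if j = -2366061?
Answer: 2643280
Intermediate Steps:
F = 277219 (F = -773 + 277992 = 277219)
F - j = 277219 - 1*(-2366061) = 277219 + 2366061 = 2643280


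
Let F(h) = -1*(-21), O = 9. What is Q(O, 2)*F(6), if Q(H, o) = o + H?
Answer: 231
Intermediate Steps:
Q(H, o) = H + o
F(h) = 21
Q(O, 2)*F(6) = (9 + 2)*21 = 11*21 = 231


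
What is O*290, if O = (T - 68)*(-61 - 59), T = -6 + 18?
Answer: 1948800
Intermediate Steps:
T = 12
O = 6720 (O = (12 - 68)*(-61 - 59) = -56*(-120) = 6720)
O*290 = 6720*290 = 1948800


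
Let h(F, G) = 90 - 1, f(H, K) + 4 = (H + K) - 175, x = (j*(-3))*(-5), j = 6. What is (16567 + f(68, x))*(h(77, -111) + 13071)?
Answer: 217745360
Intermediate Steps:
x = 90 (x = (6*(-3))*(-5) = -18*(-5) = 90)
f(H, K) = -179 + H + K (f(H, K) = -4 + ((H + K) - 175) = -4 + (-175 + H + K) = -179 + H + K)
h(F, G) = 89
(16567 + f(68, x))*(h(77, -111) + 13071) = (16567 + (-179 + 68 + 90))*(89 + 13071) = (16567 - 21)*13160 = 16546*13160 = 217745360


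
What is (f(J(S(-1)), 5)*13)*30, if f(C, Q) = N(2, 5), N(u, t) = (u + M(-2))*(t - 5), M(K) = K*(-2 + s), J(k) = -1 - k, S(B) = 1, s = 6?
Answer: 0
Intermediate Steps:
M(K) = 4*K (M(K) = K*(-2 + 6) = K*4 = 4*K)
N(u, t) = (-8 + u)*(-5 + t) (N(u, t) = (u + 4*(-2))*(t - 5) = (u - 8)*(-5 + t) = (-8 + u)*(-5 + t))
f(C, Q) = 0 (f(C, Q) = 40 - 8*5 - 5*2 + 5*2 = 40 - 40 - 10 + 10 = 0)
(f(J(S(-1)), 5)*13)*30 = (0*13)*30 = 0*30 = 0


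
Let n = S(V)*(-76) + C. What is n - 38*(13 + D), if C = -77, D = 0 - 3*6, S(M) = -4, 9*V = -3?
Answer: 417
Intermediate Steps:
V = -⅓ (V = (⅑)*(-3) = -⅓ ≈ -0.33333)
D = -18 (D = 0 - 18 = -18)
n = 227 (n = -4*(-76) - 77 = 304 - 77 = 227)
n - 38*(13 + D) = 227 - 38*(13 - 18) = 227 - 38*(-5) = 227 - 1*(-190) = 227 + 190 = 417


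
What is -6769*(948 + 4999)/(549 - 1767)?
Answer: 5750749/174 ≈ 33050.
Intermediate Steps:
-6769*(948 + 4999)/(549 - 1767) = -6769/((-1218/5947)) = -6769/((-1218*1/5947)) = -6769/(-1218/5947) = -6769*(-5947/1218) = 5750749/174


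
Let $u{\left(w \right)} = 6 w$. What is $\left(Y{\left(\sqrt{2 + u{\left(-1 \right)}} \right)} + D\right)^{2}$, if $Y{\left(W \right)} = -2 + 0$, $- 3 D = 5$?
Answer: $\frac{121}{9} \approx 13.444$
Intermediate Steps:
$D = - \frac{5}{3}$ ($D = \left(- \frac{1}{3}\right) 5 = - \frac{5}{3} \approx -1.6667$)
$Y{\left(W \right)} = -2$
$\left(Y{\left(\sqrt{2 + u{\left(-1 \right)}} \right)} + D\right)^{2} = \left(-2 - \frac{5}{3}\right)^{2} = \left(- \frac{11}{3}\right)^{2} = \frac{121}{9}$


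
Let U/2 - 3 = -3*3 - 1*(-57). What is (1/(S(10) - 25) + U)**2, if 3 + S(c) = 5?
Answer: 5499025/529 ≈ 10395.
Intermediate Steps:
S(c) = 2 (S(c) = -3 + 5 = 2)
U = 102 (U = 6 + 2*(-3*3 - 1*(-57)) = 6 + 2*(-9 + 57) = 6 + 2*48 = 6 + 96 = 102)
(1/(S(10) - 25) + U)**2 = (1/(2 - 25) + 102)**2 = (1/(-23) + 102)**2 = (-1/23 + 102)**2 = (2345/23)**2 = 5499025/529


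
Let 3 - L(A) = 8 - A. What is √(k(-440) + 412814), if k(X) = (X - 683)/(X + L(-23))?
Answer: 5*√100462999/78 ≈ 642.51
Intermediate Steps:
L(A) = -5 + A (L(A) = 3 - (8 - A) = 3 + (-8 + A) = -5 + A)
k(X) = (-683 + X)/(-28 + X) (k(X) = (X - 683)/(X + (-5 - 23)) = (-683 + X)/(X - 28) = (-683 + X)/(-28 + X))
√(k(-440) + 412814) = √((-683 - 440)/(-28 - 440) + 412814) = √(-1123/(-468) + 412814) = √(-1/468*(-1123) + 412814) = √(1123/468 + 412814) = √(193198075/468) = 5*√100462999/78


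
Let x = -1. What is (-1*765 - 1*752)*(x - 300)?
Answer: 456617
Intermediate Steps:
(-1*765 - 1*752)*(x - 300) = (-1*765 - 1*752)*(-1 - 300) = (-765 - 752)*(-301) = -1517*(-301) = 456617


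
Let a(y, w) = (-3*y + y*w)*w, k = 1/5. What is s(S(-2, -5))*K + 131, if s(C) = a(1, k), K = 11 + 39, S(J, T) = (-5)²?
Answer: 103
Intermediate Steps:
S(J, T) = 25
k = ⅕ ≈ 0.20000
K = 50
a(y, w) = w*(-3*y + w*y) (a(y, w) = (-3*y + w*y)*w = w*(-3*y + w*y))
s(C) = -14/25 (s(C) = (⅕)*1*(-3 + ⅕) = (⅕)*1*(-14/5) = -14/25)
s(S(-2, -5))*K + 131 = -14/25*50 + 131 = -28 + 131 = 103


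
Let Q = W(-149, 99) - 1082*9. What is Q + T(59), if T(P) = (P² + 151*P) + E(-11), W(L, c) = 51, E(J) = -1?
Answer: 2702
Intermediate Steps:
T(P) = -1 + P² + 151*P (T(P) = (P² + 151*P) - 1 = -1 + P² + 151*P)
Q = -9687 (Q = 51 - 1082*9 = 51 - 9738 = -9687)
Q + T(59) = -9687 + (-1 + 59² + 151*59) = -9687 + (-1 + 3481 + 8909) = -9687 + 12389 = 2702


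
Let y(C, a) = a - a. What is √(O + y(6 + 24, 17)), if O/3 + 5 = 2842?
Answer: √8511 ≈ 92.255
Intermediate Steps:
O = 8511 (O = -15 + 3*2842 = -15 + 8526 = 8511)
y(C, a) = 0
√(O + y(6 + 24, 17)) = √(8511 + 0) = √8511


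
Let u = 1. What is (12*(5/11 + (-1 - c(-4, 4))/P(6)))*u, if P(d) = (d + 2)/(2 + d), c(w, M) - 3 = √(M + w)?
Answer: -468/11 ≈ -42.545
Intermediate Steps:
c(w, M) = 3 + √(M + w)
P(d) = 1 (P(d) = (2 + d)/(2 + d) = 1)
(12*(5/11 + (-1 - c(-4, 4))/P(6)))*u = (12*(5/11 + (-1 - (3 + √(4 - 4)))/1))*1 = (12*(5*(1/11) + (-1 - (3 + √0))*1))*1 = (12*(5/11 + (-1 - (3 + 0))*1))*1 = (12*(5/11 + (-1 - 1*3)*1))*1 = (12*(5/11 + (-1 - 3)*1))*1 = (12*(5/11 - 4*1))*1 = (12*(5/11 - 4))*1 = (12*(-39/11))*1 = -468/11*1 = -468/11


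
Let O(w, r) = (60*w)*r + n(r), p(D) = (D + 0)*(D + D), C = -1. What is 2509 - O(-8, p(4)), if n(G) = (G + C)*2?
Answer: 17807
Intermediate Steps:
n(G) = -2 + 2*G (n(G) = (G - 1)*2 = (-1 + G)*2 = -2 + 2*G)
p(D) = 2*D² (p(D) = D*(2*D) = 2*D²)
O(w, r) = -2 + 2*r + 60*r*w (O(w, r) = (60*w)*r + (-2 + 2*r) = 60*r*w + (-2 + 2*r) = -2 + 2*r + 60*r*w)
2509 - O(-8, p(4)) = 2509 - (-2 + 2*(2*4²) + 60*(2*4²)*(-8)) = 2509 - (-2 + 2*(2*16) + 60*(2*16)*(-8)) = 2509 - (-2 + 2*32 + 60*32*(-8)) = 2509 - (-2 + 64 - 15360) = 2509 - 1*(-15298) = 2509 + 15298 = 17807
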